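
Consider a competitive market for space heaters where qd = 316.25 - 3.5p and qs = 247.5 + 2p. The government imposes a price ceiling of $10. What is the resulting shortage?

Shortage = 13.75

Equilibrium price would be p* = 12.5, so the ceiling at 10 binds.
At p = 10: qd = 316.25 − 3.5(10) = 281.25, qs = 247.5 + 2(10) = 267.5.
Shortage = 281.25 − 267.5 = 13.75.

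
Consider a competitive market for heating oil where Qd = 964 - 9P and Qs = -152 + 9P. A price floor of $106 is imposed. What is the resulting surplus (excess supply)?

Equilibrium price would be P* = 62, so the floor at 106 binds.
At P = 106: Qd = 10, Qs = 802.
Surplus = 802 − 10 = 792.

Surplus = 792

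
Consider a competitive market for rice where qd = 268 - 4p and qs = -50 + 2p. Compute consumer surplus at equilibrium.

Consumer surplus = 392

Equilibrium: 268 - 4p = -50 + 2p gives p* = 53, q* = 56.
Demand choke price (qd = 0): p = 67.
CS = ½(67 − 53)(56) = 392.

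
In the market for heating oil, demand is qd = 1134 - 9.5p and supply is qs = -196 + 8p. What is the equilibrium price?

p* = 76

Set qd = qs: 1134 - 9.5p = -196 + 8p.
1330 = 17.5p, so p* = 76.
q* = 1134 − 9.5(76) = 412.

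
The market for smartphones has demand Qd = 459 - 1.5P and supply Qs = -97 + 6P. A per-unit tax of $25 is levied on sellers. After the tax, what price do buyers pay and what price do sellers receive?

Buyers pay 1412/15, sellers receive 1037/15

Pre-tax equilibrium: P* = 1112/15, Q* = 347.8.
Tax on sellers shifts supply to Qs = -97 + 6(P − 25) = -247 + 6P.
459 - 1.5P = -247 + 6P gives buyer price Pb = 1412/15; sellers receive Ps = 1412/15 − 25 = 1037/15.
New quantity: Q = 459 − 1.5(1412/15) = 317.8.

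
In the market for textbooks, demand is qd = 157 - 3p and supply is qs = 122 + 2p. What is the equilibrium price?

Set qd = qs: 157 - 3p = 122 + 2p.
35 = 5p, so p* = 7.
q* = 157 − 3(7) = 136.

p* = 7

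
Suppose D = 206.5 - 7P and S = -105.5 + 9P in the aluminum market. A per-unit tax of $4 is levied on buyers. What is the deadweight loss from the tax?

Deadweight loss = 31.5

Pre-tax equilibrium: P* = 19.5, Q* = 70.
Tax on buyers shifts demand to D = 206.5 − 7(P + 4) = 178.5 - 7P.
178.5 - 7P = -105.5 + 9P gives seller price Ps = 17.75; buyers pay Pb = 17.75 + 4 = 21.75.
New quantity: Q = 206.5 − 7(21.75) = 54.25.
DWL = ½ × 4 × (70 − 54.25) = 31.5.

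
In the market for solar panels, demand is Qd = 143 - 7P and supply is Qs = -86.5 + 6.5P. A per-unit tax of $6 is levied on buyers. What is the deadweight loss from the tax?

Pre-tax equilibrium: P* = 17, Q* = 24.
Tax on buyers shifts demand to Qd = 143 − 7(P + 6) = 101 - 7P.
101 - 7P = -86.5 + 6.5P gives seller price Ps = 125/9; buyers pay Pb = 125/9 + 6 = 179/9.
New quantity: Q = 143 − 7(179/9) = 34/9.
DWL = ½ × 6 × (24 − 34/9) = 182/3.

Deadweight loss = 182/3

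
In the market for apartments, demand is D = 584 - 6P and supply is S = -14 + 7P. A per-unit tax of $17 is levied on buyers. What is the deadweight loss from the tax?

Deadweight loss = 6069/13

Pre-tax equilibrium: P* = 46, Q* = 308.
Tax on buyers shifts demand to D = 584 − 6(P + 17) = 482 - 6P.
482 - 6P = -14 + 7P gives seller price Ps = 496/13; buyers pay Pb = 496/13 + 17 = 717/13.
New quantity: Q = 584 − 6(717/13) = 3290/13.
DWL = ½ × 17 × (308 − 3290/13) = 6069/13.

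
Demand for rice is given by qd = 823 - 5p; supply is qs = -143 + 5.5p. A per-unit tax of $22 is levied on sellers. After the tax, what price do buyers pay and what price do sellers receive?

Buyers pay 2174/21, sellers receive 1712/21

Pre-tax equilibrium: p* = 92, q* = 363.
Tax on sellers shifts supply to qs = -143 + 5.5(p − 22) = -264 + 5.5p.
823 - 5p = -264 + 5.5p gives buyer price pb = 2174/21; sellers receive ps = 2174/21 − 22 = 1712/21.
New quantity: q = 823 − 5(2174/21) = 6413/21.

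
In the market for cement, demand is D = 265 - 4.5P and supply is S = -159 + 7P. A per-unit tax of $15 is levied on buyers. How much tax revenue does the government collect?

Tax revenue = 870

Pre-tax equilibrium: P* = 848/23, Q* = 2279/23.
Tax on buyers shifts demand to D = 265 − 4.5(P + 15) = 197.5 - 4.5P.
197.5 - 4.5P = -159 + 7P gives seller price Ps = 31; buyers pay Pb = 31 + 15 = 46.
New quantity: Q = 265 − 4.5(46) = 58.
Revenue = 15 × 58 = 870.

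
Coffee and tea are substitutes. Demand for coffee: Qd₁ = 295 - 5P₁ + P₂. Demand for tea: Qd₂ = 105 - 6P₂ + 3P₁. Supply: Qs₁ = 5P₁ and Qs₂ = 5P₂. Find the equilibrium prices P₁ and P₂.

P₁ = 3350/107, P₂ = 1935/107

Market 1: 295 - 5P₁ + P₂ = 5P₁ → 10P₁ - P₂ = 295.
Market 2: 11P₂ - 3P₁ = 105.
Eliminating P₂: 11×(1) + 1×(2) gives 107P₁ = 3350, so P₁ = 3350/107.
Back-substitute into (2): P₂ = (105 + 3×3350/107) / 11 = 1935/107.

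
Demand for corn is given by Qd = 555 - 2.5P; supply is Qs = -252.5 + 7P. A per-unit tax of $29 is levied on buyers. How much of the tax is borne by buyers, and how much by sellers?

Pre-tax equilibrium: P* = 85, Q* = 342.5.
Tax on buyers shifts demand to Qd = 555 − 2.5(P + 29) = 482.5 - 2.5P.
482.5 - 2.5P = -252.5 + 7P gives seller price Ps = 1470/19; buyers pay Pb = 1470/19 + 29 = 2021/19.
New quantity: Q = 555 − 2.5(2021/19) = 10985/38.
Buyer burden = 2021/19 − 85 = 406/19; seller burden = 85 − 1470/19 = 145/19.

Buyers bear 406/19, sellers bear 145/19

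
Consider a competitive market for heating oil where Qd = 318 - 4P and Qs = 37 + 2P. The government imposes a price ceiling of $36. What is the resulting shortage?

Equilibrium price would be P* = 281/6, so the ceiling at 36 binds.
At P = 36: Qd = 318 − 4(36) = 174, Qs = 37 + 2(36) = 109.
Shortage = 174 − 109 = 65.

Shortage = 65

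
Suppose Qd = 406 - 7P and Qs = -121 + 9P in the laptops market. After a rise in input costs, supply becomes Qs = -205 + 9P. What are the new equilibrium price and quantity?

Original equilibrium: P* = 32.9375, Q* = 175.4375.
New equilibrium: 406 - 7P = -205 + 9P, so 611 = 16P and P' = 38.1875; Q' = 406 − 7(38.1875) = 138.6875.

P' = 38.1875, Q' = 138.6875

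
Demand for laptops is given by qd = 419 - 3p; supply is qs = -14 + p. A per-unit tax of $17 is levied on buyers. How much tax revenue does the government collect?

Pre-tax equilibrium: p* = 108.25, q* = 94.25.
Tax on buyers shifts demand to qd = 419 − 3(p + 17) = 368 - 3p.
368 - 3p = -14 + p gives seller price ps = 95.5; buyers pay pb = 95.5 + 17 = 112.5.
New quantity: q = 419 − 3(112.5) = 81.5.
Revenue = 17 × 81.5 = 1385.5.

Tax revenue = 1385.5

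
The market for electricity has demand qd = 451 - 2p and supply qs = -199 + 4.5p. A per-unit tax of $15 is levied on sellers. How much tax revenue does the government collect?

Tax revenue = 44895/13

Pre-tax equilibrium: p* = 100, q* = 251.
Tax on sellers shifts supply to qs = -199 + 4.5(p − 15) = -266.5 + 4.5p.
451 - 2p = -266.5 + 4.5p gives buyer price pb = 1435/13; sellers receive ps = 1435/13 − 15 = 1240/13.
New quantity: q = 451 − 2(1435/13) = 2993/13.
Revenue = 15 × 2993/13 = 44895/13.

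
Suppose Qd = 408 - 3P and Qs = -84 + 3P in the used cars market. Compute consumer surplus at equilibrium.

Consumer surplus = 4374

Equilibrium: 408 - 3P = -84 + 3P gives P* = 82, Q* = 162.
Demand choke price (Qd = 0): P = 136.
CS = ½(136 − 82)(162) = 4374.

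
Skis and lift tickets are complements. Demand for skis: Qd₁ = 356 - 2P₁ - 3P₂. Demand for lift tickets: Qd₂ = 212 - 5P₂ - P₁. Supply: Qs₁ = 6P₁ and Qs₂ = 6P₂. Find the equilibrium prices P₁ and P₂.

Market 1: 356 - 2P₁ - 3P₂ = 6P₁ → 8P₁ + 3P₂ = 356.
Market 2: 11P₂ + P₁ = 212.
Eliminating P₂: 11×(1) − 3×(2) gives 85P₁ = 3280, so P₁ = 656/17.
Back-substitute into (2): P₂ = (212 − 1×656/17) / 11 = 268/17.

P₁ = 656/17, P₂ = 268/17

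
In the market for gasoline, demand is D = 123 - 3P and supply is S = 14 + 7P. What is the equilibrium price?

P* = 10.9

Set D = S: 123 - 3P = 14 + 7P.
109 = 10P, so P* = 10.9.
Q* = 123 − 3(10.9) = 90.3.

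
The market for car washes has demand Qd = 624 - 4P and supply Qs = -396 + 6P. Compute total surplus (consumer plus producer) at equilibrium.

Total surplus = 9720

Equilibrium: 624 - 4P = -396 + 6P gives P* = 102, Q* = 216.
Demand choke price: P = 156; supply starts at P = 66.
CS = ½(156 − 102)(216) = 5832; PS = ½(102 − 66)(216) = 3888.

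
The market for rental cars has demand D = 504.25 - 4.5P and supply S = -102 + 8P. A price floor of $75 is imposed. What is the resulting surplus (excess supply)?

Equilibrium price would be P* = 48.5, so the floor at 75 binds.
At P = 75: D = 166.75, S = 498.
Surplus = 498 − 166.75 = 331.25.

Surplus = 331.25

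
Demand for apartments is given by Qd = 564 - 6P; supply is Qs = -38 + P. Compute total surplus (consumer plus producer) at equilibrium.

Total surplus = 1344

Equilibrium: 564 - 6P = -38 + P gives P* = 86, Q* = 48.
Demand choke price: P = 94; supply starts at P = 38.
CS = ½(94 − 86)(48) = 192; PS = ½(86 − 38)(48) = 1152.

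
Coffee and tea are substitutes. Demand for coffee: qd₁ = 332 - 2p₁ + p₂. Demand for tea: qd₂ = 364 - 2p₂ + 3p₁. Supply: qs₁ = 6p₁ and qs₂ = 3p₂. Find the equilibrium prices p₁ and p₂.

p₁ = 2024/37, p₂ = 3908/37

Market 1: 332 - 2p₁ + p₂ = 6p₁ → 8p₁ - p₂ = 332.
Market 2: 5p₂ - 3p₁ = 364.
Eliminating p₂: 5×(1) + 1×(2) gives 37p₁ = 2024, so p₁ = 2024/37.
Back-substitute into (2): p₂ = (364 + 3×2024/37) / 5 = 3908/37.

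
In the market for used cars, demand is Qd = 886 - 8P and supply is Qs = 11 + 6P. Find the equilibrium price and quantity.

Set Qd = Qs: 886 - 8P = 11 + 6P.
875 = 14P, so P* = 62.5.
Q* = 886 − 8(62.5) = 386.

P* = 62.5, Q* = 386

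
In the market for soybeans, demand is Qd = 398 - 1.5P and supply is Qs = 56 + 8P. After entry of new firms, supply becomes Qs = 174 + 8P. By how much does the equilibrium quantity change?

ΔQ = 354/19

Original equilibrium: P* = 36, Q* = 344.
New equilibrium: 398 - 1.5P = 174 + 8P, so 224 = 9.5P and P' = 448/19; Q' = 398 − 1.5(448/19) = 6890/19.
Change in quantity: 6890/19 − 344 = 354/19.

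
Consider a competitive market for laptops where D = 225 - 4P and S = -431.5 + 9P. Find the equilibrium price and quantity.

P* = 50.5, Q* = 23

Set D = S: 225 - 4P = -431.5 + 9P.
656.5 = 13P, so P* = 50.5.
Q* = 225 − 4(50.5) = 23.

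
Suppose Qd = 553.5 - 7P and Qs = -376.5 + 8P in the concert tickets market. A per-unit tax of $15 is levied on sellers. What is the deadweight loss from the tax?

Deadweight loss = 420

Pre-tax equilibrium: P* = 62, Q* = 119.5.
Tax on sellers shifts supply to Qs = -376.5 + 8(P − 15) = -496.5 + 8P.
553.5 - 7P = -496.5 + 8P gives buyer price Pb = 70; sellers receive Ps = 70 − 15 = 55.
New quantity: Q = 553.5 − 7(70) = 63.5.
DWL = ½ × 15 × (119.5 − 63.5) = 420.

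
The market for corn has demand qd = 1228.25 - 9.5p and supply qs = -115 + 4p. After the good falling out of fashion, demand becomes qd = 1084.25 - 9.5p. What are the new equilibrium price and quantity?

p' = 533/6, q' = 721/3

Original equilibrium: p* = 99.5, q* = 283.
New equilibrium: 1084.25 - 9.5p = -115 + 4p, so 1199.25 = 13.5p and p' = 533/6; q' = 1084.25 − 9.5(533/6) = 721/3.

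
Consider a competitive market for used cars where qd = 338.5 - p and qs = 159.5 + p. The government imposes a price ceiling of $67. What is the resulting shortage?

Equilibrium price would be p* = 89.5, so the ceiling at 67 binds.
At p = 67: qd = 338.5 − 1(67) = 271.5, qs = 159.5 + 1(67) = 226.5.
Shortage = 271.5 − 226.5 = 45.

Shortage = 45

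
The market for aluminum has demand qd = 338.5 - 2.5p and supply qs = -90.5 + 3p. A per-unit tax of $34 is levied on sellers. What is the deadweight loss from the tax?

Pre-tax equilibrium: p* = 78, q* = 143.5.
Tax on sellers shifts supply to qs = -90.5 + 3(p − 34) = -192.5 + 3p.
338.5 - 2.5p = -192.5 + 3p gives buyer price pb = 1062/11; sellers receive ps = 1062/11 − 34 = 688/11.
New quantity: q = 338.5 − 2.5(1062/11) = 2137/22.
DWL = ½ × 34 × (143.5 − 2137/22) = 8670/11.

Deadweight loss = 8670/11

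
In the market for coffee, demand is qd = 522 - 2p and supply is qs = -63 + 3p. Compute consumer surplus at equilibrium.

Consumer surplus = 20736

Equilibrium: 522 - 2p = -63 + 3p gives p* = 117, q* = 288.
Demand choke price (qd = 0): p = 261.
CS = ½(261 − 117)(288) = 20736.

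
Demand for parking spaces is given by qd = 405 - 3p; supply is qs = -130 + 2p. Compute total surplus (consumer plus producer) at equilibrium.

Equilibrium: 405 - 3p = -130 + 2p gives p* = 107, q* = 84.
Demand choke price: p = 135; supply starts at p = 65.
CS = ½(135 − 107)(84) = 1176; PS = ½(107 − 65)(84) = 1764.

Total surplus = 2940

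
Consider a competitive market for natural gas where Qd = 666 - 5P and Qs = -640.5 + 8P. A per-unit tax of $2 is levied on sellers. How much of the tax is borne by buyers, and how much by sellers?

Buyers bear 16/13, sellers bear 10/13

Pre-tax equilibrium: P* = 100.5, Q* = 163.5.
Tax on sellers shifts supply to Qs = -640.5 + 8(P − 2) = -656.5 + 8P.
666 - 5P = -656.5 + 8P gives buyer price Pb = 2645/26; sellers receive Ps = 2645/26 − 2 = 2593/26.
New quantity: Q = 666 − 5(2645/26) = 4091/26.
Buyer burden = 2645/26 − 100.5 = 16/13; seller burden = 100.5 − 2593/26 = 10/13.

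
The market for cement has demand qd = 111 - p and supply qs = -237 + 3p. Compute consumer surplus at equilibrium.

Consumer surplus = 288

Equilibrium: 111 - p = -237 + 3p gives p* = 87, q* = 24.
Demand choke price (qd = 0): p = 111.
CS = ½(111 − 87)(24) = 288.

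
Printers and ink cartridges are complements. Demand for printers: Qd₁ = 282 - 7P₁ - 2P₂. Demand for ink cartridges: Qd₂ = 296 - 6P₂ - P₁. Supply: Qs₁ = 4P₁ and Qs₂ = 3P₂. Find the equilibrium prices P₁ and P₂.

P₁ = 1946/97, P₂ = 2974/97

Market 1: 282 - 7P₁ - 2P₂ = 4P₁ → 11P₁ + 2P₂ = 282.
Market 2: 9P₂ + P₁ = 296.
Eliminating P₂: 9×(1) − 2×(2) gives 97P₁ = 1946, so P₁ = 1946/97.
Back-substitute into (2): P₂ = (296 − 1×1946/97) / 9 = 2974/97.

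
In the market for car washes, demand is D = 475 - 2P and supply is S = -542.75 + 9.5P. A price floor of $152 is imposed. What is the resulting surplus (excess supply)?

Equilibrium price would be P* = 88.5, so the floor at 152 binds.
At P = 152: D = 171, S = 901.25.
Surplus = 901.25 − 171 = 730.25.

Surplus = 730.25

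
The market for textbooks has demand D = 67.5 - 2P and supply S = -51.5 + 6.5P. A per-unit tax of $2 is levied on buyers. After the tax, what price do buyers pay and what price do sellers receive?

Buyers pay 264/17, sellers receive 230/17

Pre-tax equilibrium: P* = 14, Q* = 39.5.
Tax on buyers shifts demand to D = 67.5 − 2(P + 2) = 63.5 - 2P.
63.5 - 2P = -51.5 + 6.5P gives seller price Ps = 230/17; buyers pay Pb = 230/17 + 2 = 264/17.
New quantity: Q = 67.5 − 2(264/17) = 1239/34.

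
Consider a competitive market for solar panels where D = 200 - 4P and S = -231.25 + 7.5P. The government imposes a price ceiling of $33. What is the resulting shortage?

Equilibrium price would be P* = 37.5, so the ceiling at 33 binds.
At P = 33: D = 200 − 4(33) = 68, S = -231.25 + 7.5(33) = 16.25.
Shortage = 68 − 16.25 = 51.75.

Shortage = 51.75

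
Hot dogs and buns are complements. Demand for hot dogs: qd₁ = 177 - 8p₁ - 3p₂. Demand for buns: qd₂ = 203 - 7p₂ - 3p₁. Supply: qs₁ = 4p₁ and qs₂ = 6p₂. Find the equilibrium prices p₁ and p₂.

Market 1: 177 - 8p₁ - 3p₂ = 4p₁ → 12p₁ + 3p₂ = 177.
Market 2: 13p₂ + 3p₁ = 203.
Eliminating p₂: 13×(1) − 3×(2) gives 147p₁ = 1692, so p₁ = 564/49.
Back-substitute into (2): p₂ = (203 − 3×564/49) / 13 = 635/49.

p₁ = 564/49, p₂ = 635/49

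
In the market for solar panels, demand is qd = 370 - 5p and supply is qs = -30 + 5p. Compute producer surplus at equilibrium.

Producer surplus = 2890

Equilibrium: 370 - 5p = -30 + 5p gives p* = 40, q* = 170.
Supply starts at p = 6 (where qs = 0).
PS = ½(40 − 6)(170) = 2890.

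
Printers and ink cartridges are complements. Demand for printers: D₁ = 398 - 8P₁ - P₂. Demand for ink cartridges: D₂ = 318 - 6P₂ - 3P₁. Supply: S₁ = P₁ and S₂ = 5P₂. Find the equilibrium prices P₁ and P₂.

Market 1: 398 - 8P₁ - P₂ = P₁ → 9P₁ + P₂ = 398.
Market 2: 11P₂ + 3P₁ = 318.
Eliminating P₂: 11×(1) − 1×(2) gives 96P₁ = 4060, so P₁ = 1015/24.
Back-substitute into (2): P₂ = (318 − 3×1015/24) / 11 = 17.375.

P₁ = 1015/24, P₂ = 17.375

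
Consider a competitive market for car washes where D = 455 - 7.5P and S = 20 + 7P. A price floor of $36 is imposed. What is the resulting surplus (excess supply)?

Equilibrium price would be P* = 30, so the floor at 36 binds.
At P = 36: D = 185, S = 272.
Surplus = 272 − 185 = 87.

Surplus = 87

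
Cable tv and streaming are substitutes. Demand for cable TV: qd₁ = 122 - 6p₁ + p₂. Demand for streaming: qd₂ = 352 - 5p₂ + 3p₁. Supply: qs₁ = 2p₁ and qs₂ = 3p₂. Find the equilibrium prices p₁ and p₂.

Market 1: 122 - 6p₁ + p₂ = 2p₁ → 8p₁ - p₂ = 122.
Market 2: 8p₂ - 3p₁ = 352.
Eliminating p₂: 8×(1) + 1×(2) gives 61p₁ = 1328, so p₁ = 1328/61.
Back-substitute into (2): p₂ = (352 + 3×1328/61) / 8 = 3182/61.

p₁ = 1328/61, p₂ = 3182/61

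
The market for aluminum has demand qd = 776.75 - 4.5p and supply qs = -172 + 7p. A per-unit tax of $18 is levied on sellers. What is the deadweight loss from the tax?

Pre-tax equilibrium: p* = 82.5, q* = 405.5.
Tax on sellers shifts supply to qs = -172 + 7(p − 18) = -298 + 7p.
776.75 - 4.5p = -298 + 7p gives buyer price pb = 4299/46; sellers receive ps = 4299/46 − 18 = 3471/46.
New quantity: q = 776.75 − 4.5(4299/46) = 16385/46.
DWL = ½ × 18 × (405.5 − 16385/46) = 10206/23.

Deadweight loss = 10206/23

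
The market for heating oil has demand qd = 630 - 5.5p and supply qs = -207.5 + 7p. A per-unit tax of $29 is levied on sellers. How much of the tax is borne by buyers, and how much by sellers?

Pre-tax equilibrium: p* = 67, q* = 261.5.
Tax on sellers shifts supply to qs = -207.5 + 7(p − 29) = -410.5 + 7p.
630 - 5.5p = -410.5 + 7p gives buyer price pb = 83.24; sellers receive ps = 83.24 − 29 = 54.24.
New quantity: q = 630 − 5.5(83.24) = 172.18.
Buyer burden = 83.24 − 67 = 16.24; seller burden = 67 − 54.24 = 12.76.

Buyers bear $16.24, sellers bear $12.76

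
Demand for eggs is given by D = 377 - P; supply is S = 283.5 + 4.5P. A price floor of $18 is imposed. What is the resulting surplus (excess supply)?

Equilibrium price would be P* = 17, so the floor at 18 binds.
At P = 18: D = 359, S = 364.5.
Surplus = 364.5 − 359 = 5.5.

Surplus = 5.5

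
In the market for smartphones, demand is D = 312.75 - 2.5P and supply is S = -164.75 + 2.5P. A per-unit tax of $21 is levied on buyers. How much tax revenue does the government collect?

Pre-tax equilibrium: P* = 95.5, Q* = 74.
Tax on buyers shifts demand to D = 312.75 − 2.5(P + 21) = 260.25 - 2.5P.
260.25 - 2.5P = -164.75 + 2.5P gives seller price Ps = 85; buyers pay Pb = 85 + 21 = 106.
New quantity: Q = 312.75 − 2.5(106) = 47.75.
Revenue = 21 × 47.75 = 1002.75.

Tax revenue = 1002.75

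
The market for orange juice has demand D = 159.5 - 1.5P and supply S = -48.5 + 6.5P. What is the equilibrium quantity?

Q* = 120.5

Set D = S: 159.5 - 1.5P = -48.5 + 6.5P.
208 = 8P, so P* = 26.
Q* = 159.5 − 1.5(26) = 120.5.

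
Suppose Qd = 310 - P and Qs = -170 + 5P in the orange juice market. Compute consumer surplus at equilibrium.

Consumer surplus = 26450

Equilibrium: 310 - P = -170 + 5P gives P* = 80, Q* = 230.
Demand choke price (Qd = 0): P = 310.
CS = ½(310 − 80)(230) = 26450.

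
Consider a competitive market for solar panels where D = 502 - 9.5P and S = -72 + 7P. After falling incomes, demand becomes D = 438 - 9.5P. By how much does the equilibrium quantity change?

ΔQ = -896/33

Original equilibrium: P* = 1148/33, Q* = 5660/33.
New equilibrium: 438 - 9.5P = -72 + 7P, so 510 = 16.5P and P' = 340/11; Q' = 438 − 9.5(340/11) = 1588/11.
Change in quantity: 1588/11 − 5660/33 = -896/33.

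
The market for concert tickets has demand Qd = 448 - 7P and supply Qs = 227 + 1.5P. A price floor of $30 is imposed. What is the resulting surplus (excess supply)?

Surplus = 34

Equilibrium price would be P* = 26, so the floor at 30 binds.
At P = 30: Qd = 238, Qs = 272.
Surplus = 272 − 238 = 34.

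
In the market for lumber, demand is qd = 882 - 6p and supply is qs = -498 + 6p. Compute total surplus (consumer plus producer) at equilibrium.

Equilibrium: 882 - 6p = -498 + 6p gives p* = 115, q* = 192.
Demand choke price: p = 147; supply starts at p = 83.
CS = ½(147 − 115)(192) = 3072; PS = ½(115 − 83)(192) = 3072.

Total surplus = 6144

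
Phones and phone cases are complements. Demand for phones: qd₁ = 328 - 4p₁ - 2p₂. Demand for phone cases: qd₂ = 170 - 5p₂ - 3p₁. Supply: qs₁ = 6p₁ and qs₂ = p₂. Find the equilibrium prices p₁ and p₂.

Market 1: 328 - 4p₁ - 2p₂ = 6p₁ → 10p₁ + 2p₂ = 328.
Market 2: 6p₂ + 3p₁ = 170.
Eliminating p₂: 6×(1) − 2×(2) gives 54p₁ = 1628, so p₁ = 814/27.
Back-substitute into (2): p₂ = (170 − 3×814/27) / 6 = 358/27.

p₁ = 814/27, p₂ = 358/27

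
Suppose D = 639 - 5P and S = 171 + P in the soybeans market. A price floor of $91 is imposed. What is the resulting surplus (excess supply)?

Equilibrium price would be P* = 78, so the floor at 91 binds.
At P = 91: D = 184, S = 262.
Surplus = 262 − 184 = 78.

Surplus = 78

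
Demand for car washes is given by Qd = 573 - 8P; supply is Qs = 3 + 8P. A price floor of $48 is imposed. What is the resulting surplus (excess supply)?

Equilibrium price would be P* = 35.625, so the floor at 48 binds.
At P = 48: Qd = 189, Qs = 387.
Surplus = 387 − 189 = 198.

Surplus = 198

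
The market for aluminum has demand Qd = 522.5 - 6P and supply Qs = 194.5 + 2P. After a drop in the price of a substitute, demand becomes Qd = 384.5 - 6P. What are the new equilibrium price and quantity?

Original equilibrium: P* = 41, Q* = 276.5.
New equilibrium: 384.5 - 6P = 194.5 + 2P, so 190 = 8P and P' = 23.75; Q' = 384.5 − 6(23.75) = 242.

P' = 23.75, Q' = 242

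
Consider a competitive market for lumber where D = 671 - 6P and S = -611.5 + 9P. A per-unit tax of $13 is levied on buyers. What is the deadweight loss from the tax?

Pre-tax equilibrium: P* = 85.5, Q* = 158.
Tax on buyers shifts demand to D = 671 − 6(P + 13) = 593 - 6P.
593 - 6P = -611.5 + 9P gives seller price Ps = 80.3; buyers pay Pb = 80.3 + 13 = 93.3.
New quantity: Q = 671 − 6(93.3) = 111.2.
DWL = ½ × 13 × (158 − 111.2) = 304.2.

Deadweight loss = 304.2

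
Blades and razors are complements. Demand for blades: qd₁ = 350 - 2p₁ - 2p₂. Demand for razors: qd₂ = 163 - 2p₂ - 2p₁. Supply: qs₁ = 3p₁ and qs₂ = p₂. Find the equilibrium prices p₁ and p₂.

Market 1: 350 - 2p₁ - 2p₂ = 3p₁ → 5p₁ + 2p₂ = 350.
Market 2: 3p₂ + 2p₁ = 163.
Eliminating p₂: 3×(1) − 2×(2) gives 11p₁ = 724, so p₁ = 724/11.
Back-substitute into (2): p₂ = (163 − 2×724/11) / 3 = 115/11.

p₁ = 724/11, p₂ = 115/11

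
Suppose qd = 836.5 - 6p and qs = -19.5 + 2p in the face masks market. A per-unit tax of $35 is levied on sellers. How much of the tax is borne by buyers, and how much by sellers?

Buyers bear $8.75, sellers bear $26.25

Pre-tax equilibrium: p* = 107, q* = 194.5.
Tax on sellers shifts supply to qs = -19.5 + 2(p − 35) = -89.5 + 2p.
836.5 - 6p = -89.5 + 2p gives buyer price pb = 115.75; sellers receive ps = 115.75 − 35 = 80.75.
New quantity: q = 836.5 − 6(115.75) = 142.
Buyer burden = 115.75 − 107 = 8.75; seller burden = 107 − 80.75 = 26.25.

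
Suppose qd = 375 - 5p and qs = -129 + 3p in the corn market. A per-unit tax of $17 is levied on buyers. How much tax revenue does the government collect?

Tax revenue = 478.125

Pre-tax equilibrium: p* = 63, q* = 60.
Tax on buyers shifts demand to qd = 375 − 5(p + 17) = 290 - 5p.
290 - 5p = -129 + 3p gives seller price ps = 52.375; buyers pay pb = 52.375 + 17 = 69.375.
New quantity: q = 375 − 5(69.375) = 28.125.
Revenue = 17 × 28.125 = 478.125.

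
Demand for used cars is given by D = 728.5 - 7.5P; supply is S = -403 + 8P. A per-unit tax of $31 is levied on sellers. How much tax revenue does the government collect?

Tax revenue = 1891

Pre-tax equilibrium: P* = 73, Q* = 181.
Tax on sellers shifts supply to S = -403 + 8(P − 31) = -651 + 8P.
728.5 - 7.5P = -651 + 8P gives buyer price Pb = 89; sellers receive Ps = 89 − 31 = 58.
New quantity: Q = 728.5 − 7.5(89) = 61.
Revenue = 31 × 61 = 1891.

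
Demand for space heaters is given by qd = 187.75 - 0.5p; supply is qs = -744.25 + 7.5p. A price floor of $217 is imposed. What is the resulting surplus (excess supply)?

Surplus = 804

Equilibrium price would be p* = 116.5, so the floor at 217 binds.
At p = 217: qd = 79.25, qs = 883.25.
Surplus = 883.25 − 79.25 = 804.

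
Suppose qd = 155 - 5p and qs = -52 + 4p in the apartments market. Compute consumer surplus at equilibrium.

Equilibrium: 155 - 5p = -52 + 4p gives p* = 23, q* = 40.
Demand choke price (qd = 0): p = 31.
CS = ½(31 − 23)(40) = 160.

Consumer surplus = 160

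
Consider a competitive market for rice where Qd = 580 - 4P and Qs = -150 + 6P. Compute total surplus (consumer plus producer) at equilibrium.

Equilibrium: 580 - 4P = -150 + 6P gives P* = 73, Q* = 288.
Demand choke price: P = 145; supply starts at P = 25.
CS = ½(145 − 73)(288) = 10368; PS = ½(73 − 25)(288) = 6912.

Total surplus = 17280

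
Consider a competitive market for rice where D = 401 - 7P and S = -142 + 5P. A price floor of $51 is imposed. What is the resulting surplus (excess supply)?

Equilibrium price would be P* = 45.25, so the floor at 51 binds.
At P = 51: D = 44, S = 113.
Surplus = 113 − 44 = 69.

Surplus = 69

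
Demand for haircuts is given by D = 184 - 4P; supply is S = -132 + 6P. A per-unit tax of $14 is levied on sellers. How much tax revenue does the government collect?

Tax revenue = 336

Pre-tax equilibrium: P* = 31.6, Q* = 57.6.
Tax on sellers shifts supply to S = -132 + 6(P − 14) = -216 + 6P.
184 - 4P = -216 + 6P gives buyer price Pb = 40; sellers receive Ps = 40 − 14 = 26.
New quantity: Q = 184 − 4(40) = 24.
Revenue = 14 × 24 = 336.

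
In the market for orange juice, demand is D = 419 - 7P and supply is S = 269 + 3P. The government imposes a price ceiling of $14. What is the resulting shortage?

Shortage = 10

Equilibrium price would be P* = 15, so the ceiling at 14 binds.
At P = 14: D = 419 − 7(14) = 321, S = 269 + 3(14) = 311.
Shortage = 321 − 311 = 10.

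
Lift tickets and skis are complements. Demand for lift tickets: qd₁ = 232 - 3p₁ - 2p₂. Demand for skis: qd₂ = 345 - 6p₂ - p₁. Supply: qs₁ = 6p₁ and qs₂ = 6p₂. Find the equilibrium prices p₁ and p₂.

p₁ = 1047/53, p₂ = 2873/106

Market 1: 232 - 3p₁ - 2p₂ = 6p₁ → 9p₁ + 2p₂ = 232.
Market 2: 12p₂ + p₁ = 345.
Eliminating p₂: 12×(1) − 2×(2) gives 106p₁ = 2094, so p₁ = 1047/53.
Back-substitute into (2): p₂ = (345 − 1×1047/53) / 12 = 2873/106.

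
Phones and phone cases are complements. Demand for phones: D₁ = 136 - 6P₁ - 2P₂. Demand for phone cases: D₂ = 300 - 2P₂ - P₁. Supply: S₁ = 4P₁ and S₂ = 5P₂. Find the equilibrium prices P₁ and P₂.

Market 1: 136 - 6P₁ - 2P₂ = 4P₁ → 10P₁ + 2P₂ = 136.
Market 2: 7P₂ + P₁ = 300.
Eliminating P₂: 7×(1) − 2×(2) gives 68P₁ = 352, so P₁ = 88/17.
Back-substitute into (2): P₂ = (300 − 1×88/17) / 7 = 716/17.

P₁ = 88/17, P₂ = 716/17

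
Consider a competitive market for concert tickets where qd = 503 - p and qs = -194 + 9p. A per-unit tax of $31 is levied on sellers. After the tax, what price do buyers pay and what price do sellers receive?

Pre-tax equilibrium: p* = 69.7, q* = 433.3.
Tax on sellers shifts supply to qs = -194 + 9(p − 31) = -473 + 9p.
503 - p = -473 + 9p gives buyer price pb = 97.6; sellers receive ps = 97.6 − 31 = 66.6.
New quantity: q = 503 − 1(97.6) = 405.4.

Buyers pay $97.6, sellers receive $66.6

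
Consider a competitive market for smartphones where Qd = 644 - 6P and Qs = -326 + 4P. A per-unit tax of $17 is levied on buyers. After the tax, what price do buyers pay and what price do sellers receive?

Buyers pay $103.8, sellers receive $86.8

Pre-tax equilibrium: P* = 97, Q* = 62.
Tax on buyers shifts demand to Qd = 644 − 6(P + 17) = 542 - 6P.
542 - 6P = -326 + 4P gives seller price Ps = 86.8; buyers pay Pb = 86.8 + 17 = 103.8.
New quantity: Q = 644 − 6(103.8) = 21.2.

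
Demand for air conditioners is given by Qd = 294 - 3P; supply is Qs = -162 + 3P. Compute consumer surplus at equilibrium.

Equilibrium: 294 - 3P = -162 + 3P gives P* = 76, Q* = 66.
Demand choke price (Qd = 0): P = 98.
CS = ½(98 − 76)(66) = 726.

Consumer surplus = 726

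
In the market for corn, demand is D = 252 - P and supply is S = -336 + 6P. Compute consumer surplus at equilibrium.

Equilibrium: 252 - P = -336 + 6P gives P* = 84, Q* = 168.
Demand choke price (D = 0): P = 252.
CS = ½(252 − 84)(168) = 14112.

Consumer surplus = 14112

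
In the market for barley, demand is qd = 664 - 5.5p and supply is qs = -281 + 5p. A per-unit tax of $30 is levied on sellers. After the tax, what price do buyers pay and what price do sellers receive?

Buyers pay 730/7, sellers receive 520/7

Pre-tax equilibrium: p* = 90, q* = 169.
Tax on sellers shifts supply to qs = -281 + 5(p − 30) = -431 + 5p.
664 - 5.5p = -431 + 5p gives buyer price pb = 730/7; sellers receive ps = 730/7 − 30 = 520/7.
New quantity: q = 664 − 5.5(730/7) = 633/7.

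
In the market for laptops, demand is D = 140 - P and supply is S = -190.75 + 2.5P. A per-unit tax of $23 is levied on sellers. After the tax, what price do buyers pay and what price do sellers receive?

Pre-tax equilibrium: P* = 94.5, Q* = 45.5.
Tax on sellers shifts supply to S = -190.75 + 2.5(P − 23) = -248.25 + 2.5P.
140 - P = -248.25 + 2.5P gives buyer price Pb = 1553/14; sellers receive Ps = 1553/14 − 23 = 1231/14.
New quantity: Q = 140 − 1(1553/14) = 407/14.

Buyers pay 1553/14, sellers receive 1231/14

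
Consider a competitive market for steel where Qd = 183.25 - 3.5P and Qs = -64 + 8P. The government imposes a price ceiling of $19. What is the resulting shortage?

Equilibrium price would be P* = 21.5, so the ceiling at 19 binds.
At P = 19: Qd = 183.25 − 3.5(19) = 116.75, Qs = -64 + 8(19) = 88.
Shortage = 116.75 − 88 = 28.75.

Shortage = 28.75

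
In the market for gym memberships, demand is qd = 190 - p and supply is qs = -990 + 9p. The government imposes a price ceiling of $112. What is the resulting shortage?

Shortage = 60

Equilibrium price would be p* = 118, so the ceiling at 112 binds.
At p = 112: qd = 190 − 1(112) = 78, qs = -990 + 9(112) = 18.
Shortage = 78 − 18 = 60.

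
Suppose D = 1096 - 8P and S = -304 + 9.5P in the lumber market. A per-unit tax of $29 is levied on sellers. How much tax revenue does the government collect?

Tax revenue = 335008/35

Pre-tax equilibrium: P* = 80, Q* = 456.
Tax on sellers shifts supply to S = -304 + 9.5(P − 29) = -579.5 + 9.5P.
1096 - 8P = -579.5 + 9.5P gives buyer price Pb = 3351/35; sellers receive Ps = 3351/35 − 29 = 2336/35.
New quantity: Q = 1096 − 8(3351/35) = 11552/35.
Revenue = 29 × 11552/35 = 335008/35.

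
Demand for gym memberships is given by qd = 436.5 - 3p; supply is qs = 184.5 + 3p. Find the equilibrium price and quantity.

Set qd = qs: 436.5 - 3p = 184.5 + 3p.
252 = 6p, so p* = 42.
q* = 436.5 − 3(42) = 310.5.

p* = 42, q* = 310.5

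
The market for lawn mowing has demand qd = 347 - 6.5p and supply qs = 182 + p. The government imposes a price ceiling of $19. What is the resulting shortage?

Equilibrium price would be p* = 22, so the ceiling at 19 binds.
At p = 19: qd = 347 − 6.5(19) = 223.5, qs = 182 + 1(19) = 201.
Shortage = 223.5 − 201 = 22.5.

Shortage = 22.5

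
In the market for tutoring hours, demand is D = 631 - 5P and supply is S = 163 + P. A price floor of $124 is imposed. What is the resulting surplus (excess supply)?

Equilibrium price would be P* = 78, so the floor at 124 binds.
At P = 124: D = 11, S = 287.
Surplus = 287 − 11 = 276.

Surplus = 276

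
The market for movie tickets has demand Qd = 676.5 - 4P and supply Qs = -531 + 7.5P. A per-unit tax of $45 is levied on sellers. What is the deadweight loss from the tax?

Deadweight loss = 60750/23

Pre-tax equilibrium: P* = 105, Q* = 256.5.
Tax on sellers shifts supply to Qs = -531 + 7.5(P − 45) = -868.5 + 7.5P.
676.5 - 4P = -868.5 + 7.5P gives buyer price Pb = 3090/23; sellers receive Ps = 3090/23 − 45 = 2055/23.
New quantity: Q = 676.5 − 4(3090/23) = 6399/46.
DWL = ½ × 45 × (256.5 − 6399/46) = 60750/23.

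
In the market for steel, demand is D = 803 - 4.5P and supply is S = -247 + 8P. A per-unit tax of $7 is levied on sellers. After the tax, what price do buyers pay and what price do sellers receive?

Pre-tax equilibrium: P* = 84, Q* = 425.
Tax on sellers shifts supply to S = -247 + 8(P − 7) = -303 + 8P.
803 - 4.5P = -303 + 8P gives buyer price Pb = 88.48; sellers receive Ps = 88.48 − 7 = 81.48.
New quantity: Q = 803 − 4.5(88.48) = 404.84.

Buyers pay $88.48, sellers receive $81.48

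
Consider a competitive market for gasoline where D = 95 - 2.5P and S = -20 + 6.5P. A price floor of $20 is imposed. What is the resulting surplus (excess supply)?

Equilibrium price would be P* = 115/9, so the floor at 20 binds.
At P = 20: D = 45, S = 110.
Surplus = 110 − 45 = 65.

Surplus = 65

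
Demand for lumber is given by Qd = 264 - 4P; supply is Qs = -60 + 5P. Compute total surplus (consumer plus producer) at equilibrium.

Total surplus = 3240

Equilibrium: 264 - 4P = -60 + 5P gives P* = 36, Q* = 120.
Demand choke price: P = 66; supply starts at P = 12.
CS = ½(66 − 36)(120) = 1800; PS = ½(36 − 12)(120) = 1440.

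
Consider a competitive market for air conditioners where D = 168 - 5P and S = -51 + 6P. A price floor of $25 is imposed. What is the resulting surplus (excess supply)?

Surplus = 56

Equilibrium price would be P* = 219/11, so the floor at 25 binds.
At P = 25: D = 43, S = 99.
Surplus = 99 − 43 = 56.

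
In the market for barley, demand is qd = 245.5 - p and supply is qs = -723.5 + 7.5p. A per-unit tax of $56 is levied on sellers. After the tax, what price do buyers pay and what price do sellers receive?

Buyers pay 2778/17, sellers receive 1826/17

Pre-tax equilibrium: p* = 114, q* = 131.5.
Tax on sellers shifts supply to qs = -723.5 + 7.5(p − 56) = -1143.5 + 7.5p.
245.5 - p = -1143.5 + 7.5p gives buyer price pb = 2778/17; sellers receive ps = 2778/17 − 56 = 1826/17.
New quantity: q = 245.5 − 1(2778/17) = 2791/34.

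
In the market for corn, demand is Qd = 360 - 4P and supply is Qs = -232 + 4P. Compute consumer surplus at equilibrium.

Equilibrium: 360 - 4P = -232 + 4P gives P* = 74, Q* = 64.
Demand choke price (Qd = 0): P = 90.
CS = ½(90 − 74)(64) = 512.

Consumer surplus = 512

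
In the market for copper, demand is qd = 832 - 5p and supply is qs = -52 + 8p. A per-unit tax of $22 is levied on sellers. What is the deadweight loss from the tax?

Pre-tax equilibrium: p* = 68, q* = 492.
Tax on sellers shifts supply to qs = -52 + 8(p − 22) = -228 + 8p.
832 - 5p = -228 + 8p gives buyer price pb = 1060/13; sellers receive ps = 1060/13 − 22 = 774/13.
New quantity: q = 832 − 5(1060/13) = 5516/13.
DWL = ½ × 22 × (492 − 5516/13) = 9680/13.

Deadweight loss = 9680/13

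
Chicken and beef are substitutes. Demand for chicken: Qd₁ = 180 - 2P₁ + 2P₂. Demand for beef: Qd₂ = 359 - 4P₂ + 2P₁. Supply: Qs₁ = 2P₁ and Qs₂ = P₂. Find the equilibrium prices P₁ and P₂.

Market 1: 180 - 2P₁ + 2P₂ = 2P₁ → 4P₁ - 2P₂ = 180.
Market 2: 5P₂ - 2P₁ = 359.
Eliminating P₂: 5×(1) + 2×(2) gives 16P₁ = 1618, so P₁ = 101.125.
Back-substitute into (2): P₂ = (359 + 2×101.125) / 5 = 112.25.

P₁ = 101.125, P₂ = 112.25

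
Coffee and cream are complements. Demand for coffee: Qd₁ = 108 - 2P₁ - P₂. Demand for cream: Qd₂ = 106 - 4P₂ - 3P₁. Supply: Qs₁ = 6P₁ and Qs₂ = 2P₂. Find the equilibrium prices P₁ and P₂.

Market 1: 108 - 2P₁ - P₂ = 6P₁ → 8P₁ + P₂ = 108.
Market 2: 6P₂ + 3P₁ = 106.
Eliminating P₂: 6×(1) − 1×(2) gives 45P₁ = 542, so P₁ = 542/45.
Back-substitute into (2): P₂ = (106 − 3×542/45) / 6 = 524/45.

P₁ = 542/45, P₂ = 524/45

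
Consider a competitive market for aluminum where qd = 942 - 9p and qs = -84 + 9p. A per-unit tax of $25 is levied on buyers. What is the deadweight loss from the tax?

Pre-tax equilibrium: p* = 57, q* = 429.
Tax on buyers shifts demand to qd = 942 − 9(p + 25) = 717 - 9p.
717 - 9p = -84 + 9p gives seller price ps = 44.5; buyers pay pb = 44.5 + 25 = 69.5.
New quantity: q = 942 − 9(69.5) = 316.5.
DWL = ½ × 25 × (429 − 316.5) = 1406.25.

Deadweight loss = 1406.25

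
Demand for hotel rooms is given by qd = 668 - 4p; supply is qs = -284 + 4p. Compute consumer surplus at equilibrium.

Consumer surplus = 4608

Equilibrium: 668 - 4p = -284 + 4p gives p* = 119, q* = 192.
Demand choke price (qd = 0): p = 167.
CS = ½(167 − 119)(192) = 4608.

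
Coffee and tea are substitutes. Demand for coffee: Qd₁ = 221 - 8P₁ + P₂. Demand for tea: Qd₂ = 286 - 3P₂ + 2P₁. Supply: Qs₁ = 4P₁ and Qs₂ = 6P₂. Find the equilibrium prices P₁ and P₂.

P₁ = 2275/106, P₂ = 1937/53

Market 1: 221 - 8P₁ + P₂ = 4P₁ → 12P₁ - P₂ = 221.
Market 2: 9P₂ - 2P₁ = 286.
Eliminating P₂: 9×(1) + 1×(2) gives 106P₁ = 2275, so P₁ = 2275/106.
Back-substitute into (2): P₂ = (286 + 2×2275/106) / 9 = 1937/53.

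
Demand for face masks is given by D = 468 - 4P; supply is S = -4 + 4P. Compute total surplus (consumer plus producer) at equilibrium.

Equilibrium: 468 - 4P = -4 + 4P gives P* = 59, Q* = 232.
Demand choke price: P = 117; supply starts at P = 1.
CS = ½(117 − 59)(232) = 6728; PS = ½(59 − 1)(232) = 6728.

Total surplus = 13456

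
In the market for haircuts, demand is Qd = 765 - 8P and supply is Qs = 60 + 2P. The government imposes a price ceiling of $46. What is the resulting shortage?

Equilibrium price would be P* = 70.5, so the ceiling at 46 binds.
At P = 46: Qd = 765 − 8(46) = 397, Qs = 60 + 2(46) = 152.
Shortage = 397 − 152 = 245.

Shortage = 245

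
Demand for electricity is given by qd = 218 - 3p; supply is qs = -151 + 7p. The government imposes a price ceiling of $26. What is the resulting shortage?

Shortage = 109

Equilibrium price would be p* = 36.9, so the ceiling at 26 binds.
At p = 26: qd = 218 − 3(26) = 140, qs = -151 + 7(26) = 31.
Shortage = 140 − 31 = 109.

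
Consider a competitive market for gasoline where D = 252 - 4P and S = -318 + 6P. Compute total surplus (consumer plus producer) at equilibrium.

Total surplus = 120

Equilibrium: 252 - 4P = -318 + 6P gives P* = 57, Q* = 24.
Demand choke price: P = 63; supply starts at P = 53.
CS = ½(63 − 57)(24) = 72; PS = ½(57 − 53)(24) = 48.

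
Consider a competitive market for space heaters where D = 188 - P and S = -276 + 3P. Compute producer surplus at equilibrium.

Equilibrium: 188 - P = -276 + 3P gives P* = 116, Q* = 72.
Supply starts at P = 92 (where S = 0).
PS = ½(116 − 92)(72) = 864.

Producer surplus = 864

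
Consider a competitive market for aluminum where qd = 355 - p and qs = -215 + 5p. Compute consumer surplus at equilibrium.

Equilibrium: 355 - p = -215 + 5p gives p* = 95, q* = 260.
Demand choke price (qd = 0): p = 355.
CS = ½(355 − 95)(260) = 33800.

Consumer surplus = 33800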